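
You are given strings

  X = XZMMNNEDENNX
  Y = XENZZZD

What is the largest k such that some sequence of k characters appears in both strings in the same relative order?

3

Let dp[i][j] be the LCS length of the first i characters of X and the first j characters of Y. dp[i][j] = dp[i-1][j-1]+1 when the i-th and j-th characters match, else max(dp[i-1][j], dp[i][j-1]).
    ·  X  E  N  Z  Z  Z  D
 ·  0  0  0  0  0  0  0  0
 X  0  1  1  1  1  1  1  1
 Z  0  1  1  1  2  2  2  2
 M  0  1  1  1  2  2  2  2
 M  0  1  1  1  2  2  2  2
 N  0  1  1  2  2  2  2  2
 N  0  1  1  2  2  2  2  2
 E  0  1  2  2  2  2  2  2
 D  0  1  2  2  2  2  2  3
 E  0  1  2  2  2  2  2  3
 N  0  1  2  3  3  3  3  3
 N  0  1  2  3  3  3  3  3
 X  0  1  2  3  3  3  3  3
dp[12][7] = 3. One LCS (by backtracking along matches): XZD.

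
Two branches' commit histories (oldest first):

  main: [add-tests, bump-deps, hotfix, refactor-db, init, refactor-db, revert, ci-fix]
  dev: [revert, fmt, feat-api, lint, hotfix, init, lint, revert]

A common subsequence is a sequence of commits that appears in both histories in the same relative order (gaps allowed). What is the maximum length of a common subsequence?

3

One common subsequence of length 3: hotfix at main[3]=dev[5] → init at main[5]=dev[6] → revert at main[7]=dev[8]. The LCS DP gives dp[8][8] = 3, so this is optimal.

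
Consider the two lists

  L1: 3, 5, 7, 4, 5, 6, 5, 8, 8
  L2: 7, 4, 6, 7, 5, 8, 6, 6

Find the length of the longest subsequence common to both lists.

One common subsequence of length 5: 7 (L1 #3, L2 #1) → 4 (L1 #4, L2 #2) → 6 (L1 #6, L2 #3) → 5 (L1 #7, L2 #5) → 8 (L1 #8, L2 #6). The LCS DP gives dp[9][8] = 5, so this is optimal.

5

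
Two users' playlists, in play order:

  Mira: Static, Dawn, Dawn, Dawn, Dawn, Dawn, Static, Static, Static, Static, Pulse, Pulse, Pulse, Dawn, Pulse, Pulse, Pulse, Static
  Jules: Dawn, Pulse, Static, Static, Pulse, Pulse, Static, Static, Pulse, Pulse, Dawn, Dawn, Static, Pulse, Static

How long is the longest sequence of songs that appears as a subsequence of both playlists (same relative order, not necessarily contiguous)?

Taking Dawn at Mira[2]=Jules[1] → Static at Mira[7]=Jules[3] → Static at Mira[8]=Jules[4] → Static at Mira[9]=Jules[7] → Static at Mira[10]=Jules[8] → Pulse at Mira[11]=Jules[9] → Pulse at Mira[12]=Jules[10] → Dawn at Mira[14]=Jules[12] → Pulse at Mira[17]=Jules[14] → Static at Mira[18]=Jules[15] gives a common subsequence of length 10. The LCS DP gives dp[18][15] = 10, so this is optimal.

10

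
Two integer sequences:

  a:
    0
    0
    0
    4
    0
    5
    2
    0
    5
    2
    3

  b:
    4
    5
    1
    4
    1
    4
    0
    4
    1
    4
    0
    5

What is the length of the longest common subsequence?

4

Let dp[i][j] be the LCS length of the first i values of a and the first j values of b. dp[i][j] = dp[i-1][j-1]+1 when the i-th and j-th values match, else max(dp[i-1][j], dp[i][j-1]).
    ·  4  5  1  4  1  4  0  4  1  4  0  5
 ·  0  0  0  0  0  0  0  0  0  0  0  0  0
 0  0  0  0  0  0  0  0  1  1  1  1  1  1
 0  0  0  0  0  0  0  0  1  1  1  1  2  2
 0  0  0  0  0  0  0  0  1  1  1  1  2  2
 4  0  1  1  1  1  1  1  1  2  2  2  2  2
 0  0  1  1  1  1  1  1  2  2  2  2  3  3
 5  0  1  2  2  2  2  2  2  2  2  2  3  4
 2  0  1  2  2  2  2  2  2  2  2  2  3  4
 0  0  1  2  2  2  2  2  3  3  3  3  3  4
 5  0  1  2  2  2  2  2  3  3  3  3  3  4
 2  0  1  2  2  2  2  2  3  3  3  3  3  4
 3  0  1  2  2  2  2  2  3  3  3  3  3  4
dp[11][12] = 4. One LCS (by backtracking along matches): 0, 4, 0, 5.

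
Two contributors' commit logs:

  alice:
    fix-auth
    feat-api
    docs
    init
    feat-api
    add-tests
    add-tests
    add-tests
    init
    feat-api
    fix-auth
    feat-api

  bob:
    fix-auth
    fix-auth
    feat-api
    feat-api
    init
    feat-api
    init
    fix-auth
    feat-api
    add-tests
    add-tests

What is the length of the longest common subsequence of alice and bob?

Pick fix-auth at alice[1]=bob[2], feat-api at alice[2]=bob[4], init at alice[4]=bob[5], feat-api at alice[5]=bob[6], init at alice[9]=bob[7], fix-auth at alice[11]=bob[8], feat-api at alice[12]=bob[9]; all 7 commits appear in both, in order. dp[12][11] = 7 confirms this is the maximum.

7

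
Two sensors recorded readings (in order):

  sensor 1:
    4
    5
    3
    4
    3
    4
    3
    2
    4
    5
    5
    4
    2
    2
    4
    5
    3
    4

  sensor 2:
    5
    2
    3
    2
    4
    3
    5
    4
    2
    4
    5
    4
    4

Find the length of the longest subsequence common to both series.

Match 5 (sensor 1 #2, sensor 2 #1), then 3 (sensor 1 #3, sensor 2 #3), then 4 (sensor 1 #4, sensor 2 #5), then 3 (sensor 1 #5, sensor 2 #6), then 4 (sensor 1 #6, sensor 2 #8), then 2 (sensor 1 #8, sensor 2 #9), then 4 (sensor 1 #9, sensor 2 #10), then 5 (sensor 1 #11, sensor 2 #11), then 4 (sensor 1 #15, sensor 2 #12), then 4 (sensor 1 #18, sensor 2 #13) — 10 values in the same relative order in both. dp[18][13] = 10 confirms this is the maximum.

10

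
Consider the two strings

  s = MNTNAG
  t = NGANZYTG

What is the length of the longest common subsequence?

Pick N at s[2]=t[4], then T at s[3]=t[7], then G at s[6]=t[8]; all 3 characters appear in both, in order. dp[6][8] = 3 confirms this is the maximum.

3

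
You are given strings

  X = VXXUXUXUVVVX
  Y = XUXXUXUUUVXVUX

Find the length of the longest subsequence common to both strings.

Match X [2,3], then X [3,4], then U [4,5], then X [5,6], then U [6,8], then U [8,9], then V [9,10], then V [10,12], then X [12,14] — 9 characters in the same relative order in both. Since dp[12][14] = 9, nothing longer is possible.

9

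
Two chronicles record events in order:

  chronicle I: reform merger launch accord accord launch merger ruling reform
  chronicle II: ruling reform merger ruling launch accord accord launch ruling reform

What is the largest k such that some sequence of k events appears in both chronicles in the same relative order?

8

Taking reform at chronicle I[1]=chronicle II[2], then merger at chronicle I[2]=chronicle II[3], then launch at chronicle I[3]=chronicle II[5], then accord at chronicle I[4]=chronicle II[6], then accord at chronicle I[5]=chronicle II[7], then launch at chronicle I[6]=chronicle II[8], then ruling at chronicle I[8]=chronicle II[9], then reform at chronicle I[9]=chronicle II[10] gives a common subsequence of length 8. The LCS DP gives dp[9][10] = 8, so this is optimal.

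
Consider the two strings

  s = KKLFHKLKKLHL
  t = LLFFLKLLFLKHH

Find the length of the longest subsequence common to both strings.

One common subsequence of length 6: K at s[1]=t[6], then L at s[3]=t[8], then F at s[4]=t[9], then L at s[7]=t[10], then K at s[8]=t[11], then H at s[11]=t[13]. Since dp[12][13] = 6, nothing longer is possible.

6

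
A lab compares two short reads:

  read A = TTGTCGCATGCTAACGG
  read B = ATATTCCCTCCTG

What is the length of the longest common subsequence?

9

Match T (read A #1, read B #2), then T (read A #2, read B #4), then T (read A #4, read B #5), then C (read A #5, read B #7), then C (read A #7, read B #8), then T (read A #9, read B #9), then C (read A #11, read B #11), then T (read A #12, read B #12), then G (read A #17, read B #13) — 9 bases in the same relative order in both, and the DP table's final entry dp[17][13] is also 9, so no common subsequence is longer.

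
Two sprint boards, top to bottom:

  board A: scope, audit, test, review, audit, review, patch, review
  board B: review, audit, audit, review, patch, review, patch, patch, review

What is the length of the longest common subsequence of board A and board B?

Pick audit at board A[2]=board B[3] → review at board A[4]=board B[4] → review at board A[6]=board B[6] → patch at board A[7]=board B[8] → review at board A[8]=board B[9]; all 5 tasks appear in both, in order. dp[8][9] = 5 confirms this is the maximum.

5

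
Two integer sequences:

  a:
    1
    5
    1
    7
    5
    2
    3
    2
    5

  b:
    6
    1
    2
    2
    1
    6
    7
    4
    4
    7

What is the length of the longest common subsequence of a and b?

3

Match 1 [1,2] → 1 [3,5] → 7 [4,10] — 3 values in the same relative order in both. Since dp[9][10] = 3, nothing longer is possible.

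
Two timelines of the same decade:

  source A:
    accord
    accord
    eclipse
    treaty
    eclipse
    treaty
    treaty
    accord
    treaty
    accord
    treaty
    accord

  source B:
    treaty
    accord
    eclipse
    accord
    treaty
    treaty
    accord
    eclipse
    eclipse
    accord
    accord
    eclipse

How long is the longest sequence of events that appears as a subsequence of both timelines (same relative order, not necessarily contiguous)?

7

Taking accord (source A #1, source B #2), accord (source A #2, source B #4), treaty (source A #6, source B #5), treaty (source A #7, source B #6), accord (source A #8, source B #7), accord (source A #10, source B #10), accord (source A #12, source B #11) gives a common subsequence of length 7. Since dp[12][12] = 7, nothing longer is possible.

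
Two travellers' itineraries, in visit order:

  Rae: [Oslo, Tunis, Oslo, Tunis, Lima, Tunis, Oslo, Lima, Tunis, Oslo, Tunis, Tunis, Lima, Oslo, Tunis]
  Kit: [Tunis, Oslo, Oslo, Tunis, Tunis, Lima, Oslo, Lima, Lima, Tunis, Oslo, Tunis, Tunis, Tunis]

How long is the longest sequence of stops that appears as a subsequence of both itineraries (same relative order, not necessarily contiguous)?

Match Oslo at Rae[1]=Kit[3] → Tunis at Rae[2]=Kit[4] → Tunis at Rae[4]=Kit[5] → Lima at Rae[5]=Kit[6] → Oslo at Rae[7]=Kit[7] → Lima at Rae[8]=Kit[9] → Tunis at Rae[9]=Kit[10] → Oslo at Rae[10]=Kit[11] → Tunis at Rae[11]=Kit[12] → Tunis at Rae[12]=Kit[13] → Tunis at Rae[15]=Kit[14] — 11 stops in the same relative order in both. Since dp[15][14] = 11, nothing longer is possible.

11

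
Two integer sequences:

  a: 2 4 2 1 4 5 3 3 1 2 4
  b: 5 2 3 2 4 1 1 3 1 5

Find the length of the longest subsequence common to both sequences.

5

Let dp[i][j] be the LCS length of the first i values of a and the first j values of b. dp[i][j] = dp[i-1][j-1]+1 when the i-th and j-th values match, else max(dp[i-1][j], dp[i][j-1]).
    ·  5  2  3  2  4  1  1  3  1  5
 ·  0  0  0  0  0  0  0  0  0  0  0
 2  0  0  1  1  1  1  1  1  1  1  1
 4  0  0  1  1  1  2  2  2  2  2  2
 2  0  0  1  1  2  2  2  2  2  2  2
 1  0  0  1  1  2  2  3  3  3  3  3
 4  0  0  1  1  2  3  3  3  3  3  3
 5  0  1  1  1  2  3  3  3  3  3  4
 3  0  1  1  2  2  3  3  3  4  4  4
 3  0  1  1  2  2  3  3  3  4  4  4
 1  0  1  1  2  2  3  4  4  4  5  5
 2  0  1  2  2  3  3  4  4  4  5  5
 4  0  1  2  2  3  4  4  4  4  5  5
dp[11][10] = 5. One LCS (by backtracking along matches): 2, 4, 1, 3, 1.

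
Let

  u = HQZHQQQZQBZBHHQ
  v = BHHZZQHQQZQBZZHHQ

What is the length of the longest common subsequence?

12

Match H [1,3], then Q [2,6], then H [4,7], then Q [6,8], then Q [7,9], then Z [8,10], then Q [9,11], then B [10,12], then Z [11,14], then H [13,15], then H [14,16], then Q [15,17] — 12 characters in the same relative order in both, and the DP table's final entry dp[15][17] is also 12, so no common subsequence is longer.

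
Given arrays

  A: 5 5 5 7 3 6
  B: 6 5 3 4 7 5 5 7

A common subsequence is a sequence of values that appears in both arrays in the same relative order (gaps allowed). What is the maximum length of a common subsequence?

Pick 5 [1,2], 5 [2,6], 5 [3,7], 7 [4,8]; all 4 values appear in both, in order. Since dp[6][8] = 4, nothing longer is possible.

4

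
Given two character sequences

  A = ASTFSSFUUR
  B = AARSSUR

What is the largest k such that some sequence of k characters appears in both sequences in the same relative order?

5

One common subsequence of length 5: A [1,2], S [5,4], S [6,5], U [9,6], R [10,7]. The LCS DP gives dp[10][7] = 5, so this is optimal.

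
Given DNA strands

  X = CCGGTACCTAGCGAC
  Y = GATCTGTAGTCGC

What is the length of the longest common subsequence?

Pick G (X #3, Y #1), T (X #5, Y #3), C (X #7, Y #4), T (X #9, Y #7), A (X #10, Y #8), G (X #11, Y #9), C (X #12, Y #11), G (X #13, Y #12), C (X #15, Y #13); all 9 bases appear in both, in order. Since dp[15][13] = 9, nothing longer is possible.

9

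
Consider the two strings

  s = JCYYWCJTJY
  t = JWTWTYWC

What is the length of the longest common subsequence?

Let dp[i][j] be the LCS length of the first i characters of s and the first j characters of t. dp[i][j] = dp[i-1][j-1]+1 when the i-th and j-th characters match, else max(dp[i-1][j], dp[i][j-1]).
    ·  J  W  T  W  T  Y  W  C
 ·  0  0  0  0  0  0  0  0  0
 J  0  1  1  1  1  1  1  1  1
 C  0  1  1  1  1  1  1  1  2
 Y  0  1  1  1  1  1  2  2  2
 Y  0  1  1  1  1  1  2  2  2
 W  0  1  2  2  2  2  2  3  3
 C  0  1  2  2  2  2  2  3  4
 J  0  1  2  2  2  2  2  3  4
 T  0  1  2  3  3  3  3  3  4
 J  0  1  2  3  3  3  3  3  4
 Y  0  1  2  3  3  3  4  4  4
dp[10][8] = 4. One LCS (by backtracking along matches): JYWC.

4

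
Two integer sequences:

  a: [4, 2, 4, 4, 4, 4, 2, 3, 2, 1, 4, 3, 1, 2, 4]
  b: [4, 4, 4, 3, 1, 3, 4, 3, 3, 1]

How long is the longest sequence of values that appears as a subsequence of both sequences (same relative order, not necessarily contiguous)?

Let dp[i][j] be the LCS length of the first i values of a and the first j values of b. dp[i][j] = dp[i-1][j-1]+1 when the i-th and j-th values match, else max(dp[i-1][j], dp[i][j-1]).
    ·  4  4  4  3  1  3  4  3  3  1
 ·  0  0  0  0  0  0  0  0  0  0  0
 4  0  1  1  1  1  1  1  1  1  1  1
 2  0  1  1  1  1  1  1  1  1  1  1
 4  0  1  2  2  2  2  2  2  2  2  2
 4  0  1  2  3  3  3  3  3  3  3  3
 4  0  1  2  3  3  3  3  4  4  4  4
 4  0  1  2  3  3  3  3  4  4  4  4
 2  0  1  2  3  3  3  3  4  4  4  4
 3  0  1  2  3  4  4  4  4  5  5  5
 2  0  1  2  3  4  4  4  4  5  5  5
 1  0  1  2  3  4  5  5  5  5  5  6
 4  0  1  2  3  4  5  5  6  6  6  6
 3  0  1  2  3  4  5  6  6  7  7  7
 1  0  1  2  3  4  5  6  6  7  7  8
 2  0  1  2  3  4  5  6  6  7  7  8
 4  0  1  2  3  4  5  6  7  7  7  8
dp[15][10] = 8. One LCS (by backtracking along matches): 4, 4, 4, 3, 1, 4, 3, 1.

8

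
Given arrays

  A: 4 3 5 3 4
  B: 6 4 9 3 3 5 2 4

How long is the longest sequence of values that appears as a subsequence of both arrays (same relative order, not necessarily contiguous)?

Pick 4 at A[1]=B[2] → 3 at A[2]=B[5] → 5 at A[3]=B[6] → 4 at A[5]=B[8]; all 4 values appear in both, in order, and the DP table's final entry dp[5][8] is also 4, so no common subsequence is longer.

4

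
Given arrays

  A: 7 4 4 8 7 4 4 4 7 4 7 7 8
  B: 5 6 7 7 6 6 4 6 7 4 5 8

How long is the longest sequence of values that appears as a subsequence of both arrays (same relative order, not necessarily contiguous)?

Match 7 [1,3], then 7 [5,4], then 4 [6,7], then 7 [9,9], then 4 [10,10], then 8 [13,12] — 6 values in the same relative order in both, and the DP table's final entry dp[13][12] is also 6, so no common subsequence is longer.

6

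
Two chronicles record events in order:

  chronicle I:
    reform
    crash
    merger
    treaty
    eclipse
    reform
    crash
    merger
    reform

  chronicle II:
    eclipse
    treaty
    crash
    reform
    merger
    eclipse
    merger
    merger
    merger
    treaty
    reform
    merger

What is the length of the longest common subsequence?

Taking reform [1,4], merger [3,9], treaty [4,10], reform [6,11], merger [8,12] gives a common subsequence of length 5, and the DP table's final entry dp[9][12] is also 5, so no common subsequence is longer.

5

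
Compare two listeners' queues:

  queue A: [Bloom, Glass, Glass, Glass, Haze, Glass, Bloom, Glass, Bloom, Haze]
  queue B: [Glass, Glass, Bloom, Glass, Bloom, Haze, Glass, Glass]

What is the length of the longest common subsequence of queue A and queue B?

6

One common subsequence of length 6: Glass (queue A #2, queue B #1) → Glass (queue A #3, queue B #2) → Glass (queue A #4, queue B #4) → Haze (queue A #5, queue B #6) → Glass (queue A #6, queue B #7) → Glass (queue A #8, queue B #8). The LCS DP gives dp[10][8] = 6, so this is optimal.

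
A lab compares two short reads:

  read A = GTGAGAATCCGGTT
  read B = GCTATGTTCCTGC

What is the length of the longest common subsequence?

Match G at read A[1]=read B[1] → T at read A[2]=read B[3] → A at read A[4]=read B[4] → G at read A[5]=read B[6] → T at read A[8]=read B[8] → C at read A[9]=read B[9] → C at read A[10]=read B[10] → G at read A[11]=read B[12] — 8 bases in the same relative order in both. dp[14][13] = 8 confirms this is the maximum.

8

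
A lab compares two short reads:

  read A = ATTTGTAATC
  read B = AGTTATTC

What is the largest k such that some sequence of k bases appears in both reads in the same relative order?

Taking A at read A[1]=read B[1], T at read A[2]=read B[3], T at read A[3]=read B[4], T at read A[6]=read B[6], T at read A[9]=read B[7], C at read A[10]=read B[8] gives a common subsequence of length 6, and the DP table's final entry dp[10][8] is also 6, so no common subsequence is longer.

6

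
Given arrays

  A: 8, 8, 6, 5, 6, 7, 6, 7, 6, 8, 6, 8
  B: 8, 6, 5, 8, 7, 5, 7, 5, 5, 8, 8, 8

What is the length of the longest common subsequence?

7

One common subsequence of length 7: 8 (A #2, B #1), 6 (A #3, B #2), 5 (A #4, B #3), 7 (A #6, B #5), 7 (A #8, B #7), 8 (A #10, B #11), 8 (A #12, B #12). dp[12][12] = 7 confirms this is the maximum.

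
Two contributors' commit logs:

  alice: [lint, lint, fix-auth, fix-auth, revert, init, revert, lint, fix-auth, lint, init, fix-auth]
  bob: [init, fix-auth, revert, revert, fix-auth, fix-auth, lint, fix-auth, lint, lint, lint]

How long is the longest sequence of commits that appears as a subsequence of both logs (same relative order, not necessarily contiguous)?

6

Match fix-auth at alice[4]=bob[2], then revert at alice[5]=bob[3], then revert at alice[7]=bob[4], then lint at alice[8]=bob[7], then fix-auth at alice[9]=bob[8], then lint at alice[10]=bob[11] — 6 commits in the same relative order in both. The LCS DP gives dp[12][11] = 6, so this is optimal.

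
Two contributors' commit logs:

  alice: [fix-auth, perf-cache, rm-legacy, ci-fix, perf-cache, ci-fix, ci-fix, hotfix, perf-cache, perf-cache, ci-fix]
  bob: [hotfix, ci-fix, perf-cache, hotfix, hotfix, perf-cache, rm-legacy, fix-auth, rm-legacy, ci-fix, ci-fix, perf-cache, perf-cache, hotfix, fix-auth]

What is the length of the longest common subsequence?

6

Taking fix-auth (alice #1, bob #8); then rm-legacy (alice #3, bob #9); then ci-fix (alice #6, bob #10); then ci-fix (alice #7, bob #11); then perf-cache (alice #9, bob #12); then perf-cache (alice #10, bob #13) gives a common subsequence of length 6, and the DP table's final entry dp[11][15] is also 6, so no common subsequence is longer.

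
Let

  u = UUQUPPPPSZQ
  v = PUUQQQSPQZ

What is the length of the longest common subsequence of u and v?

5

Pick U [1,2] → U [2,3] → Q [3,6] → P [5,8] → Z [10,10]; all 5 characters appear in both, in order. dp[11][10] = 5 confirms this is the maximum.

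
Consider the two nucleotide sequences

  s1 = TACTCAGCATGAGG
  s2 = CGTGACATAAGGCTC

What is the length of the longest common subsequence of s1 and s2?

9

One common subsequence of length 9: C [3,1], T [4,3], A [6,5], C [8,6], A [9,7], T [10,8], A [12,10], G [13,11], G [14,12], and the DP table's final entry dp[14][15] is also 9, so no common subsequence is longer.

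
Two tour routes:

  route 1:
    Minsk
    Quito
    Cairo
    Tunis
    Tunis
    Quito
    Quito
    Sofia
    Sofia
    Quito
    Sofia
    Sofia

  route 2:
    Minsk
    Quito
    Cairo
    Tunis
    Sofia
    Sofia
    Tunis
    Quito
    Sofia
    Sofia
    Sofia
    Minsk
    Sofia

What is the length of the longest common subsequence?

10

Match Minsk (route 1 #1, route 2 #1), then Quito (route 1 #2, route 2 #2), then Cairo (route 1 #3, route 2 #3), then Tunis (route 1 #4, route 2 #4), then Tunis (route 1 #5, route 2 #7), then Quito (route 1 #7, route 2 #8), then Sofia (route 1 #8, route 2 #9), then Sofia (route 1 #9, route 2 #10), then Sofia (route 1 #11, route 2 #11), then Sofia (route 1 #12, route 2 #13) — 10 stops in the same relative order in both. Since dp[12][13] = 10, nothing longer is possible.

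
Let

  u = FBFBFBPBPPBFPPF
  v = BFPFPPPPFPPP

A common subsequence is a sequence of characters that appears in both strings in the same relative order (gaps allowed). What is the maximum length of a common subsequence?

Match B (u #2, v #1), F (u #3, v #2), F (u #5, v #4), P (u #7, v #6), P (u #9, v #7), P (u #10, v #8), F (u #12, v #9), P (u #13, v #11), P (u #14, v #12) — 9 characters in the same relative order in both. The LCS DP gives dp[15][12] = 9, so this is optimal.

9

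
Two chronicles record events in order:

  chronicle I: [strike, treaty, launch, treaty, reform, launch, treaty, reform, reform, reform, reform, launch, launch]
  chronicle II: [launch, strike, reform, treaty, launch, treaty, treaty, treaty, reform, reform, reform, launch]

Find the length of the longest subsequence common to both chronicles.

9

Taking strike (chronicle I #1, chronicle II #2); then treaty (chronicle I #2, chronicle II #4); then launch (chronicle I #3, chronicle II #5); then treaty (chronicle I #4, chronicle II #7); then treaty (chronicle I #7, chronicle II #8); then reform (chronicle I #9, chronicle II #9); then reform (chronicle I #10, chronicle II #10); then reform (chronicle I #11, chronicle II #11); then launch (chronicle I #13, chronicle II #12) gives a common subsequence of length 9. The LCS DP gives dp[13][12] = 9, so this is optimal.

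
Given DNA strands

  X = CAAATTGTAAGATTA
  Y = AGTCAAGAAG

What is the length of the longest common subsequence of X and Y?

8

One common subsequence of length 8: A [4,1]; then G [7,2]; then T [8,3]; then A [9,5]; then A [10,6]; then G [11,7]; then A [12,8]; then A [15,9]. The LCS DP gives dp[15][10] = 8, so this is optimal.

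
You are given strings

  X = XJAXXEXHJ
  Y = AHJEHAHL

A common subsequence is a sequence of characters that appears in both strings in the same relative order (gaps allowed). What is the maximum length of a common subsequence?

3

Match J at X[2]=Y[3]; then A at X[3]=Y[6]; then H at X[8]=Y[7] — 3 characters in the same relative order in both. The LCS DP gives dp[9][8] = 3, so this is optimal.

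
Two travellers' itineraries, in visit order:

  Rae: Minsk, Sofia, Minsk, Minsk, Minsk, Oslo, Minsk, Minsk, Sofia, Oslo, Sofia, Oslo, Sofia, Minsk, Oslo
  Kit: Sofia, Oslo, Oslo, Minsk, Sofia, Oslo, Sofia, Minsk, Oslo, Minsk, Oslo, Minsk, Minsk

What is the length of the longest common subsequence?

One common subsequence of length 9: Sofia at Rae[2]=Kit[1]; then Oslo at Rae[6]=Kit[3]; then Minsk at Rae[8]=Kit[4]; then Sofia at Rae[9]=Kit[5]; then Oslo at Rae[10]=Kit[6]; then Sofia at Rae[11]=Kit[7]; then Oslo at Rae[12]=Kit[9]; then Minsk at Rae[14]=Kit[10]; then Oslo at Rae[15]=Kit[11]. The LCS DP gives dp[15][13] = 9, so this is optimal.

9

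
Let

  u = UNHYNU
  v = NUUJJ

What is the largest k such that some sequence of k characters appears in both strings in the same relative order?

Pick U at u[1]=v[2] → U at u[6]=v[3]; all 2 characters appear in both, in order, and the DP table's final entry dp[6][5] is also 2, so no common subsequence is longer.

2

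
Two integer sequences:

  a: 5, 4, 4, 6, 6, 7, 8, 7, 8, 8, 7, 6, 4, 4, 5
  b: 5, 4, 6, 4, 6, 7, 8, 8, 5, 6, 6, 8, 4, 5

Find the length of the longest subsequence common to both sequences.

Taking 5 (a #1, b #1) → 4 (a #2, b #2) → 4 (a #3, b #4) → 6 (a #5, b #5) → 7 (a #6, b #6) → 8 (a #7, b #7) → 8 (a #9, b #8) → 8 (a #10, b #12) → 4 (a #14, b #13) → 5 (a #15, b #14) gives a common subsequence of length 10, and the DP table's final entry dp[15][14] is also 10, so no common subsequence is longer.

10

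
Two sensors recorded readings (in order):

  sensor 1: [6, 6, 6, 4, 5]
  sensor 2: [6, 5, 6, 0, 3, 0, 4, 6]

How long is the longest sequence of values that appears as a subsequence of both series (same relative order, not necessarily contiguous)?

3

Match 6 (sensor 1 #1, sensor 2 #1); then 6 (sensor 1 #2, sensor 2 #3); then 6 (sensor 1 #3, sensor 2 #8) — 3 values in the same relative order in both. Since dp[5][8] = 3, nothing longer is possible.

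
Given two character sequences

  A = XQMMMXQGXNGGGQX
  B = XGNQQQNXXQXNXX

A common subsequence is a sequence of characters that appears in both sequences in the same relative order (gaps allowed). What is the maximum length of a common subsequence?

One common subsequence of length 7: X at A[1]=B[1], then Q at A[2]=B[6], then X at A[6]=B[9], then Q at A[7]=B[10], then X at A[9]=B[11], then N at A[10]=B[12], then X at A[15]=B[14]. dp[15][14] = 7 confirms this is the maximum.

7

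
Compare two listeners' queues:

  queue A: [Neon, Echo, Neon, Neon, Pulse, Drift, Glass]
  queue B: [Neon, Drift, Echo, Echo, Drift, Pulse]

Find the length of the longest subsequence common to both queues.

3

Match Neon [1,1], then Echo [2,4], then Pulse [5,6] — 3 songs in the same relative order in both. The LCS DP gives dp[7][6] = 3, so this is optimal.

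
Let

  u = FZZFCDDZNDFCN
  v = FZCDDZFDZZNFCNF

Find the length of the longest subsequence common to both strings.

10

Pick F (u #1, v #1) → Z (u #2, v #2) → Z (u #3, v #6) → F (u #4, v #7) → D (u #6, v #8) → Z (u #8, v #10) → N (u #9, v #11) → F (u #11, v #12) → C (u #12, v #13) → N (u #13, v #14); all 10 characters appear in both, in order. Since dp[13][15] = 10, nothing longer is possible.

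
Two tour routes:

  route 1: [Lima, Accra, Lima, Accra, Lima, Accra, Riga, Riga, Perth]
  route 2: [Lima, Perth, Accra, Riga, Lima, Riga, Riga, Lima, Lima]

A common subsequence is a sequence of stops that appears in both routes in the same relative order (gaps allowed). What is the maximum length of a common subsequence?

One common subsequence of length 5: Lima (route 1 #1, route 2 #1), then Accra (route 1 #2, route 2 #3), then Lima (route 1 #5, route 2 #5), then Riga (route 1 #7, route 2 #6), then Riga (route 1 #8, route 2 #7). Since dp[9][9] = 5, nothing longer is possible.

5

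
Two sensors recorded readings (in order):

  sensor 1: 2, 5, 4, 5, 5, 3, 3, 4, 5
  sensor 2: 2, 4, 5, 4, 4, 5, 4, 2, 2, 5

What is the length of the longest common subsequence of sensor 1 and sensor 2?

Pick 2 at sensor 1[1]=sensor 2[1], 5 at sensor 1[2]=sensor 2[3], 4 at sensor 1[3]=sensor 2[5], 5 at sensor 1[5]=sensor 2[6], 4 at sensor 1[8]=sensor 2[7], 5 at sensor 1[9]=sensor 2[10]; all 6 values appear in both, in order, and the DP table's final entry dp[9][10] is also 6, so no common subsequence is longer.

6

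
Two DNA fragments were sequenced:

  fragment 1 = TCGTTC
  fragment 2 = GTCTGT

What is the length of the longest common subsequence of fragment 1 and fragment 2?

4

Taking T at fragment 1[1]=fragment 2[2]; then C at fragment 1[2]=fragment 2[3]; then G at fragment 1[3]=fragment 2[5]; then T at fragment 1[5]=fragment 2[6] gives a common subsequence of length 4. Since dp[6][6] = 4, nothing longer is possible.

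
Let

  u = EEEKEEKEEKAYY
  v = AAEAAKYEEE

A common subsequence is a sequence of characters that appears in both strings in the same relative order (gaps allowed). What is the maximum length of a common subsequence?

Pick E at u[1]=v[3]; then K at u[4]=v[6]; then E at u[6]=v[8]; then E at u[8]=v[9]; then E at u[9]=v[10]; all 5 characters appear in both, in order. dp[13][10] = 5 confirms this is the maximum.

5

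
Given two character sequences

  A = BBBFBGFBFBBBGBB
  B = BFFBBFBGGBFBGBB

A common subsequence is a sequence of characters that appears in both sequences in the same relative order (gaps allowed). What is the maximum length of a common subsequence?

One common subsequence of length 12: B (A #1, B #1), B (A #2, B #4), B (A #3, B #5), F (A #4, B #6), B (A #5, B #7), G (A #6, B #9), B (A #8, B #10), F (A #9, B #11), B (A #12, B #12), G (A #13, B #13), B (A #14, B #14), B (A #15, B #15), and the DP table's final entry dp[15][15] is also 12, so no common subsequence is longer.

12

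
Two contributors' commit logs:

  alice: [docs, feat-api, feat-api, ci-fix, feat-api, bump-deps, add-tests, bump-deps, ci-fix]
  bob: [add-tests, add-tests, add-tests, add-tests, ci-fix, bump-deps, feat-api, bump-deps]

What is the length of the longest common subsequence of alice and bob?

3

Match ci-fix [4,5], then feat-api [5,7], then bump-deps [8,8] — 3 commits in the same relative order in both. The LCS DP gives dp[9][8] = 3, so this is optimal.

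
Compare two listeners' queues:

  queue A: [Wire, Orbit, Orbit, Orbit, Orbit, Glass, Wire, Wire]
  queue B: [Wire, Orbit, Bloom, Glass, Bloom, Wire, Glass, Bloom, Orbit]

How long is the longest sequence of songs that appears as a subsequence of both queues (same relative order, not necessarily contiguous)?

Taking Wire at queue A[1]=queue B[1], then Orbit at queue A[2]=queue B[2], then Glass at queue A[6]=queue B[4], then Wire at queue A[7]=queue B[6] gives a common subsequence of length 4. dp[8][9] = 4 confirms this is the maximum.

4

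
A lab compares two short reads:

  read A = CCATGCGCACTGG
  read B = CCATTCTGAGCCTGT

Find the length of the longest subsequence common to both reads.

Match C [1,1] → C [2,2] → A [3,3] → T [4,7] → G [5,8] → G [7,10] → C [8,11] → C [10,12] → T [11,13] → G [12,14] — 10 bases in the same relative order in both. Since dp[13][15] = 10, nothing longer is possible.

10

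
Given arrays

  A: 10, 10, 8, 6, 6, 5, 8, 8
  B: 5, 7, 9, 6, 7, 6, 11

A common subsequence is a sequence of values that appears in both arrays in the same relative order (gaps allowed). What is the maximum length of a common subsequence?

Taking 6 (A #4, B #4), 6 (A #5, B #6) gives a common subsequence of length 2. The LCS DP gives dp[8][7] = 2, so this is optimal.

2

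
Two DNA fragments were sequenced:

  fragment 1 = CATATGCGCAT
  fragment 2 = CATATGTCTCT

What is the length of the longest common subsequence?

Let dp[i][j] be the LCS length of the first i bases of fragment 1 and the first j bases of fragment 2. dp[i][j] = dp[i-1][j-1]+1 when the i-th and j-th bases match, else max(dp[i-1][j], dp[i][j-1]).
    ·  C  A  T  A  T  G  T  C  T  C  T
 ·  0  0  0  0  0  0  0  0  0  0  0  0
 C  0  1  1  1  1  1  1  1  1  1  1  1
 A  0  1  2  2  2  2  2  2  2  2  2  2
 T  0  1  2  3  3  3  3  3  3  3  3  3
 A  0  1  2  3  4  4  4  4  4  4  4  4
 T  0  1  2  3  4  5  5  5  5  5  5  5
 G  0  1  2  3  4  5  6  6  6  6  6  6
 C  0  1  2  3  4  5  6  6  7  7  7  7
 G  0  1  2  3  4  5  6  6  7  7  7  7
 C  0  1  2  3  4  5  6  6  7  7  8  8
 A  0  1  2  3  4  5  6  6  7  7  8  8
 T  0  1  2  3  4  5  6  7  7  8  8  9
dp[11][11] = 9. One LCS (by backtracking along matches): CATATGCCT.

9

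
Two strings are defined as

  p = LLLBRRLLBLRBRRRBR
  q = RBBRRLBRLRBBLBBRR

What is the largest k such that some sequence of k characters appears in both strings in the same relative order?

Taking B at p[4]=q[3]; then R at p[5]=q[4]; then R at p[6]=q[5]; then L at p[7]=q[6]; then L at p[8]=q[9]; then B at p[9]=q[12]; then L at p[10]=q[13]; then B at p[12]=q[15]; then R at p[15]=q[16]; then R at p[17]=q[17] gives a common subsequence of length 10. Since dp[17][17] = 10, nothing longer is possible.

10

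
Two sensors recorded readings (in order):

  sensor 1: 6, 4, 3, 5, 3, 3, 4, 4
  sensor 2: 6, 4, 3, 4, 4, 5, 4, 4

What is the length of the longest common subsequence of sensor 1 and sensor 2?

Match 6 [1,1], 4 [2,2], 3 [3,3], 5 [4,6], 4 [7,7], 4 [8,8] — 6 values in the same relative order in both. Since dp[8][8] = 6, nothing longer is possible.

6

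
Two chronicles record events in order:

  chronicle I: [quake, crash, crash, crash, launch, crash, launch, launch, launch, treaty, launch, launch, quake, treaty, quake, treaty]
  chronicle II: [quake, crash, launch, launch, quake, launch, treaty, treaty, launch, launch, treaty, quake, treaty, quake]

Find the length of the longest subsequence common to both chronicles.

11

Taking quake at chronicle I[1]=chronicle II[1], crash at chronicle I[4]=chronicle II[2], launch at chronicle I[5]=chronicle II[3], launch at chronicle I[7]=chronicle II[4], launch at chronicle I[8]=chronicle II[6], treaty at chronicle I[10]=chronicle II[8], launch at chronicle I[11]=chronicle II[9], launch at chronicle I[12]=chronicle II[10], quake at chronicle I[13]=chronicle II[12], treaty at chronicle I[14]=chronicle II[13], quake at chronicle I[15]=chronicle II[14] gives a common subsequence of length 11. The LCS DP gives dp[16][14] = 11, so this is optimal.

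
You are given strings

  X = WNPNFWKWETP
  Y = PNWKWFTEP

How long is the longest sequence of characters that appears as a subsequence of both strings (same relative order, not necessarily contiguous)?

7

One common subsequence of length 7: P [3,1], then N [4,2], then W [6,3], then K [7,4], then W [8,5], then E [9,8], then P [11,9]. Since dp[11][9] = 7, nothing longer is possible.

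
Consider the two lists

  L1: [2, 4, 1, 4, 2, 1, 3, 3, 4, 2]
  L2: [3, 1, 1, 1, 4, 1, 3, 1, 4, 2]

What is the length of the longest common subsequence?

6

Match 1 [3,4] → 4 [4,5] → 1 [6,6] → 3 [7,7] → 4 [9,9] → 2 [10,10] — 6 values in the same relative order in both. dp[10][10] = 6 confirms this is the maximum.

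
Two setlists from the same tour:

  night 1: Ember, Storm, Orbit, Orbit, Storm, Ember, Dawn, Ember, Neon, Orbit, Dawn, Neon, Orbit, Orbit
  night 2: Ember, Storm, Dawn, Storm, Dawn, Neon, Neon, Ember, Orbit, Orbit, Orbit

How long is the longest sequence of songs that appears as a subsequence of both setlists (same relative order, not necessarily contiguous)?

8

Match Ember [1,1], Storm [2,2], Storm [5,4], Dawn [7,5], Ember [8,8], Orbit [10,9], Orbit [13,10], Orbit [14,11] — 8 songs in the same relative order in both. The LCS DP gives dp[14][11] = 8, so this is optimal.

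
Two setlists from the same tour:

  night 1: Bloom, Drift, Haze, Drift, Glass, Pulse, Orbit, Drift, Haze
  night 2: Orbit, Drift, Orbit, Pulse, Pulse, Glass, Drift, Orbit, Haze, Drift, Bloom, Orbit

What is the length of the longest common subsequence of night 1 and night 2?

Pick Drift at night 1[2]=night 2[7] → Haze at night 1[3]=night 2[9] → Drift at night 1[4]=night 2[10] → Orbit at night 1[7]=night 2[12]; all 4 songs appear in both, in order. Since dp[9][12] = 4, nothing longer is possible.

4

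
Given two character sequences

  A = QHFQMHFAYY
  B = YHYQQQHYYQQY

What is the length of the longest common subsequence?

5

Taking Q (A #1, B #5), Q (A #4, B #6), H (A #6, B #7), Y (A #9, B #9), Y (A #10, B #12) gives a common subsequence of length 5. Since dp[10][12] = 5, nothing longer is possible.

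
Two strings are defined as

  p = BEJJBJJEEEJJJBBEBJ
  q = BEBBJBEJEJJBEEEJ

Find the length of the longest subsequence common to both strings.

11

Match B at p[1]=q[1]; then E at p[2]=q[2]; then J at p[4]=q[5]; then B at p[5]=q[6]; then J at p[7]=q[8]; then E at p[10]=q[9]; then J at p[12]=q[10]; then J at p[13]=q[11]; then B at p[14]=q[12]; then E at p[16]=q[15]; then J at p[18]=q[16] — 11 characters in the same relative order in both. Since dp[18][16] = 11, nothing longer is possible.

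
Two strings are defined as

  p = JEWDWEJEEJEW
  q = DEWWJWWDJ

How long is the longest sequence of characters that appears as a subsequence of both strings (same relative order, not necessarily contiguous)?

5

Match E [2,2] → W [3,3] → W [5,4] → J [7,5] → J [10,9] — 5 characters in the same relative order in both. dp[12][9] = 5 confirms this is the maximum.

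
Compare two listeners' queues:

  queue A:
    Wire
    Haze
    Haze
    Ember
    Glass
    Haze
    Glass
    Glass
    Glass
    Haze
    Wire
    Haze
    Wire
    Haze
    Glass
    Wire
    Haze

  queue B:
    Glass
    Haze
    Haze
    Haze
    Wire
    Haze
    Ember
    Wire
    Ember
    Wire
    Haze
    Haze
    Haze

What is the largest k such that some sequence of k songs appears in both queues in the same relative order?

Match Haze (queue A #2, queue B #2); then Haze (queue A #3, queue B #3); then Haze (queue A #6, queue B #4); then Haze (queue A #10, queue B #6); then Wire (queue A #11, queue B #10); then Haze (queue A #12, queue B #11); then Haze (queue A #14, queue B #12); then Haze (queue A #17, queue B #13) — 8 songs in the same relative order in both. dp[17][13] = 8 confirms this is the maximum.

8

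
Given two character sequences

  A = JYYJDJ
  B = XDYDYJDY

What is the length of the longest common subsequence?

4

Let dp[i][j] be the LCS length of the first i characters of A and the first j characters of B. dp[i][j] = dp[i-1][j-1]+1 when the i-th and j-th characters match, else max(dp[i-1][j], dp[i][j-1]).
    ·  X  D  Y  D  Y  J  D  Y
 ·  0  0  0  0  0  0  0  0  0
 J  0  0  0  0  0  0  1  1  1
 Y  0  0  0  1  1  1  1  1  2
 Y  0  0  0  1  1  2  2  2  2
 J  0  0  0  1  1  2  3  3  3
 D  0  0  1  1  2  2  3  4  4
 J  0  0  1  1  2  2  3  4  4
dp[6][8] = 4. One LCS (by backtracking along matches): YYJD.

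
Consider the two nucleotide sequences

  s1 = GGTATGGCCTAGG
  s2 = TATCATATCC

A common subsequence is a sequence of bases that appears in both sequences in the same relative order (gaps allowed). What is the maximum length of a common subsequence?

6

Match T at s1[3]=s2[1] → A at s1[4]=s2[2] → T at s1[5]=s2[3] → C at s1[8]=s2[4] → T at s1[10]=s2[6] → A at s1[11]=s2[7] — 6 bases in the same relative order in both. Since dp[13][10] = 6, nothing longer is possible.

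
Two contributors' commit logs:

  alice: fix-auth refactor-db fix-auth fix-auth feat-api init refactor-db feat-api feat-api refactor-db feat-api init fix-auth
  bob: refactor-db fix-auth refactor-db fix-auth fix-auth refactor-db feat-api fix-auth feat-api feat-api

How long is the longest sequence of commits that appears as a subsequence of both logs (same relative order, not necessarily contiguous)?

One common subsequence of length 8: fix-auth at alice[1]=bob[2] → refactor-db at alice[2]=bob[3] → fix-auth at alice[3]=bob[4] → fix-auth at alice[4]=bob[5] → refactor-db at alice[7]=bob[6] → feat-api at alice[8]=bob[7] → feat-api at alice[9]=bob[9] → feat-api at alice[11]=bob[10]. dp[13][10] = 8 confirms this is the maximum.

8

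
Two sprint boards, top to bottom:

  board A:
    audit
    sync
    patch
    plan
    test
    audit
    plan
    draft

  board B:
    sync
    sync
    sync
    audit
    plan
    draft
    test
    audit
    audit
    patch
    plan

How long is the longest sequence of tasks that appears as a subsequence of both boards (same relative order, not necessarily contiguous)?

Match audit (board A #1, board B #4); then plan (board A #4, board B #5); then test (board A #5, board B #7); then audit (board A #6, board B #9); then plan (board A #7, board B #11) — 5 tasks in the same relative order in both. dp[8][11] = 5 confirms this is the maximum.

5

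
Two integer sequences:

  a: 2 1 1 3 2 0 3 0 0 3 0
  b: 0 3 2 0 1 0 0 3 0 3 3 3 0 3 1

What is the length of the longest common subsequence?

7

Pick 2 at a[1]=b[3], 1 at a[2]=b[5], 3 at a[4]=b[8], 0 at a[6]=b[9], 3 at a[7]=b[12], 0 at a[9]=b[13], 3 at a[10]=b[14]; all 7 values appear in both, in order. The LCS DP gives dp[11][15] = 7, so this is optimal.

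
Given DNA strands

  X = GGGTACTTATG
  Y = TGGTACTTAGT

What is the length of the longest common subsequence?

Taking G [2,2], G [3,3], T [4,4], A [5,5], C [6,6], T [7,7], T [8,8], A [9,9], T [10,11] gives a common subsequence of length 9, and the DP table's final entry dp[11][11] is also 9, so no common subsequence is longer.

9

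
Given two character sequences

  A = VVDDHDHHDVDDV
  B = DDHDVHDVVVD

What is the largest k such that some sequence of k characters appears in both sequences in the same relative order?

Pick D (A #3, B #1), then D (A #4, B #2), then H (A #5, B #3), then D (A #6, B #4), then H (A #8, B #6), then D (A #9, B #7), then V (A #10, B #10), then D (A #12, B #11); all 8 characters appear in both, in order. dp[13][11] = 8 confirms this is the maximum.

8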